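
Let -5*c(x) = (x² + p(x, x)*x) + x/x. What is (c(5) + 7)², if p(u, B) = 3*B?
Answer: 4356/25 ≈ 174.24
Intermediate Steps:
c(x) = -⅕ - 4*x²/5 (c(x) = -((x² + (3*x)*x) + x/x)/5 = -((x² + 3*x²) + 1)/5 = -(4*x² + 1)/5 = -(1 + 4*x²)/5 = -⅕ - 4*x²/5)
(c(5) + 7)² = ((-⅕ - ⅘*5²) + 7)² = ((-⅕ - ⅘*25) + 7)² = ((-⅕ - 20) + 7)² = (-101/5 + 7)² = (-66/5)² = 4356/25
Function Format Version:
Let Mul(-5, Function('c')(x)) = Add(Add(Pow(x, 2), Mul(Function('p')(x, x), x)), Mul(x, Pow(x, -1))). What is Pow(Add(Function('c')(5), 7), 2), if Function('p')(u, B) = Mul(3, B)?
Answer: Rational(4356, 25) ≈ 174.24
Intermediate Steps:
Function('c')(x) = Add(Rational(-1, 5), Mul(Rational(-4, 5), Pow(x, 2))) (Function('c')(x) = Mul(Rational(-1, 5), Add(Add(Pow(x, 2), Mul(Mul(3, x), x)), Mul(x, Pow(x, -1)))) = Mul(Rational(-1, 5), Add(Add(Pow(x, 2), Mul(3, Pow(x, 2))), 1)) = Mul(Rational(-1, 5), Add(Mul(4, Pow(x, 2)), 1)) = Mul(Rational(-1, 5), Add(1, Mul(4, Pow(x, 2)))) = Add(Rational(-1, 5), Mul(Rational(-4, 5), Pow(x, 2))))
Pow(Add(Function('c')(5), 7), 2) = Pow(Add(Add(Rational(-1, 5), Mul(Rational(-4, 5), Pow(5, 2))), 7), 2) = Pow(Add(Add(Rational(-1, 5), Mul(Rational(-4, 5), 25)), 7), 2) = Pow(Add(Add(Rational(-1, 5), -20), 7), 2) = Pow(Add(Rational(-101, 5), 7), 2) = Pow(Rational(-66, 5), 2) = Rational(4356, 25)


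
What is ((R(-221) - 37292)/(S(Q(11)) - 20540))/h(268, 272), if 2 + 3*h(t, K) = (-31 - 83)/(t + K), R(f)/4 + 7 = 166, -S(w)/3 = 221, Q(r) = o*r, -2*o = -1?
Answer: -9897120/4219397 ≈ -2.3456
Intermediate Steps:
o = ½ (o = -½*(-1) = ½ ≈ 0.50000)
Q(r) = r/2
S(w) = -663 (S(w) = -3*221 = -663)
R(f) = 636 (R(f) = -28 + 4*166 = -28 + 664 = 636)
h(t, K) = -⅔ - 38/(K + t) (h(t, K) = -⅔ + ((-31 - 83)/(t + K))/3 = -⅔ + (-114/(K + t))/3 = -⅔ - 38/(K + t))
((R(-221) - 37292)/(S(Q(11)) - 20540))/h(268, 272) = ((636 - 37292)/(-663 - 20540))/((2*(-57 - 1*272 - 1*268)/(3*(272 + 268)))) = (-36656/(-21203))/(((⅔)*(-57 - 272 - 268)/540)) = (-36656*(-1/21203))/(((⅔)*(1/540)*(-597))) = 36656/(21203*(-199/270)) = (36656/21203)*(-270/199) = -9897120/4219397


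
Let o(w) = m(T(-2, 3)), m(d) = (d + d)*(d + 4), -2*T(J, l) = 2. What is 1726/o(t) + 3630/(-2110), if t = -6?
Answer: -183182/633 ≈ -289.39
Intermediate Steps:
T(J, l) = -1 (T(J, l) = -½*2 = -1)
m(d) = 2*d*(4 + d) (m(d) = (2*d)*(4 + d) = 2*d*(4 + d))
o(w) = -6 (o(w) = 2*(-1)*(4 - 1) = 2*(-1)*3 = -6)
1726/o(t) + 3630/(-2110) = 1726/(-6) + 3630/(-2110) = 1726*(-⅙) + 3630*(-1/2110) = -863/3 - 363/211 = -183182/633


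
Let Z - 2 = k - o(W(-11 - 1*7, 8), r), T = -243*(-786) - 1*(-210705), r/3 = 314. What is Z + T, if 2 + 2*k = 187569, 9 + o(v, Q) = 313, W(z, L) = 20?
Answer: 990369/2 ≈ 4.9518e+5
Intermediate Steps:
r = 942 (r = 3*314 = 942)
o(v, Q) = 304 (o(v, Q) = -9 + 313 = 304)
k = 187567/2 (k = -1 + (½)*187569 = -1 + 187569/2 = 187567/2 ≈ 93784.)
T = 401703 (T = 190998 + 210705 = 401703)
Z = 186963/2 (Z = 2 + (187567/2 - 1*304) = 2 + (187567/2 - 304) = 2 + 186959/2 = 186963/2 ≈ 93482.)
Z + T = 186963/2 + 401703 = 990369/2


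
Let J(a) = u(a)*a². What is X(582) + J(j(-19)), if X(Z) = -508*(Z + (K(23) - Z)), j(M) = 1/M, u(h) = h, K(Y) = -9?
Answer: 31359347/6859 ≈ 4572.0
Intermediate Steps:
J(a) = a³ (J(a) = a*a² = a³)
X(Z) = 4572 (X(Z) = -508*(Z + (-9 - Z)) = -508*(-9) = 4572)
X(582) + J(j(-19)) = 4572 + (1/(-19))³ = 4572 + (-1/19)³ = 4572 - 1/6859 = 31359347/6859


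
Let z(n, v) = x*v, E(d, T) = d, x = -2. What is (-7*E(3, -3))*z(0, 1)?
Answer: 42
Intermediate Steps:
z(n, v) = -2*v
(-7*E(3, -3))*z(0, 1) = (-7*3)*(-2*1) = -21*(-2) = 42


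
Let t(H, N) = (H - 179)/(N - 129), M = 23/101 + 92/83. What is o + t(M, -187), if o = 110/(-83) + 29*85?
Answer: 1631958154/662257 ≈ 2464.2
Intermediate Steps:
M = 11201/8383 (M = 23*(1/101) + 92*(1/83) = 23/101 + 92/83 = 11201/8383 ≈ 1.3362)
t(H, N) = (-179 + H)/(-129 + N)
o = 204485/83 (o = 110*(-1/83) + 2465 = -110/83 + 2465 = 204485/83 ≈ 2463.7)
o + t(M, -187) = 204485/83 + (-179 + 11201/8383)/(-129 - 187) = 204485/83 - 1489356/8383/(-316) = 204485/83 - 1/316*(-1489356/8383) = 204485/83 + 372339/662257 = 1631958154/662257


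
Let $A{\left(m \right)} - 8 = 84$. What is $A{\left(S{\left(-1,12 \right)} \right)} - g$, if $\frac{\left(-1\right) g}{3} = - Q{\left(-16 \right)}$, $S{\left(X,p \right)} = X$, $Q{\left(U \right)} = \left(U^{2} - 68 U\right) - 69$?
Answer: $-3733$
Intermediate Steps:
$Q{\left(U \right)} = -69 + U^{2} - 68 U$
$A{\left(m \right)} = 92$ ($A{\left(m \right)} = 8 + 84 = 92$)
$g = 3825$ ($g = - 3 \left(- (-69 + \left(-16\right)^{2} - -1088)\right) = - 3 \left(- (-69 + 256 + 1088)\right) = - 3 \left(\left(-1\right) 1275\right) = \left(-3\right) \left(-1275\right) = 3825$)
$A{\left(S{\left(-1,12 \right)} \right)} - g = 92 - 3825 = -3733$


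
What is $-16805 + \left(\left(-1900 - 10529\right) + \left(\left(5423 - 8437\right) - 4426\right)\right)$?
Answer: $-36674$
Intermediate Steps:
$-16805 + \left(\left(-1900 - 10529\right) + \left(\left(5423 - 8437\right) - 4426\right)\right) = -16805 - 19869 = -36674$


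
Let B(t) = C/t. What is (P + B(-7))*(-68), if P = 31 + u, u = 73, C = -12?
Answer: -50320/7 ≈ -7188.6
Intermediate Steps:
P = 104 (P = 31 + 73 = 104)
B(t) = -12/t
(P + B(-7))*(-68) = (104 - 12/(-7))*(-68) = (104 - 12*(-1/7))*(-68) = (104 + 12/7)*(-68) = (740/7)*(-68) = -50320/7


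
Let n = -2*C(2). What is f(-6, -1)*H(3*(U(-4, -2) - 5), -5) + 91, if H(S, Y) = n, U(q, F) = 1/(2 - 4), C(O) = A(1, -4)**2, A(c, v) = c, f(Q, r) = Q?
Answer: 103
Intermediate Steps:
C(O) = 1 (C(O) = 1**2 = 1)
U(q, F) = -1/2 (U(q, F) = 1/(-2) = -1/2)
n = -2 (n = -2*1 = -2)
H(S, Y) = -2
f(-6, -1)*H(3*(U(-4, -2) - 5), -5) + 91 = -6*(-2) + 91 = 12 + 91 = 103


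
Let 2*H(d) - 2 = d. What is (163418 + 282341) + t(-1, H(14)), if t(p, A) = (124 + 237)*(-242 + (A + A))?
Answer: 364173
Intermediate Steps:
H(d) = 1 + d/2
t(p, A) = -87362 + 722*A (t(p, A) = 361*(-242 + 2*A) = -87362 + 722*A)
(163418 + 282341) + t(-1, H(14)) = (163418 + 282341) + (-87362 + 722*(1 + (½)*14)) = 445759 + (-87362 + 722*(1 + 7)) = 445759 + (-87362 + 722*8) = 445759 + (-87362 + 5776) = 445759 - 81586 = 364173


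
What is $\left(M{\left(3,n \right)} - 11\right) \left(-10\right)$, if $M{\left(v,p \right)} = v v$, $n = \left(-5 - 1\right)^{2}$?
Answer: $20$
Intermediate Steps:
$n = 36$ ($n = \left(-6\right)^{2} = 36$)
$M{\left(v,p \right)} = v^{2}$
$\left(M{\left(3,n \right)} - 11\right) \left(-10\right) = \left(3^{2} - 11\right) \left(-10\right) = \left(9 - 11\right) \left(-10\right) = \left(-2\right) \left(-10\right) = 20$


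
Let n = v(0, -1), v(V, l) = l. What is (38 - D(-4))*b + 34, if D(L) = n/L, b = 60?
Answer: 2299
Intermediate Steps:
n = -1
D(L) = -1/L
(38 - D(-4))*b + 34 = (38 - (-1)/(-4))*60 + 34 = (38 - (-1)*(-1)/4)*60 + 34 = (38 - 1*1/4)*60 + 34 = (38 - 1/4)*60 + 34 = (151/4)*60 + 34 = 2265 + 34 = 2299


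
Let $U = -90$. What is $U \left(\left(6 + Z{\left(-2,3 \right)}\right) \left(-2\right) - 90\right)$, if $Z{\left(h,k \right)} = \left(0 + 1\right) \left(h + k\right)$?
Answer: $9360$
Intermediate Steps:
$Z{\left(h,k \right)} = h + k$ ($Z{\left(h,k \right)} = 1 \left(h + k\right) = h + k$)
$U \left(\left(6 + Z{\left(-2,3 \right)}\right) \left(-2\right) - 90\right) = - 90 \left(\left(6 + \left(-2 + 3\right)\right) \left(-2\right) - 90\right) = - 90 \left(\left(6 + 1\right) \left(-2\right) - 90\right) = - 90 \left(7 \left(-2\right) - 90\right) = - 90 \left(-14 - 90\right) = \left(-90\right) \left(-104\right) = 9360$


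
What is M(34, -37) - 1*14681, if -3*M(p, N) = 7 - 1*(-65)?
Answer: -14705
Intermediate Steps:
M(p, N) = -24 (M(p, N) = -(7 - 1*(-65))/3 = -(7 + 65)/3 = -⅓*72 = -24)
M(34, -37) - 1*14681 = -24 - 1*14681 = -24 - 14681 = -14705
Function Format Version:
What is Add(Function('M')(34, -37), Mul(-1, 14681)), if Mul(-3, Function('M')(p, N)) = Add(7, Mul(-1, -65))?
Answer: -14705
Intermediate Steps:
Function('M')(p, N) = -24 (Function('M')(p, N) = Mul(Rational(-1, 3), Add(7, Mul(-1, -65))) = Mul(Rational(-1, 3), Add(7, 65)) = Mul(Rational(-1, 3), 72) = -24)
Add(Function('M')(34, -37), Mul(-1, 14681)) = Add(-24, Mul(-1, 14681)) = Add(-24, -14681) = -14705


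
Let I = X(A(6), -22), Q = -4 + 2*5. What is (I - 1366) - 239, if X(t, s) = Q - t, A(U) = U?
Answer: -1605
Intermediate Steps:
Q = 6 (Q = -4 + 10 = 6)
X(t, s) = 6 - t
I = 0 (I = 6 - 1*6 = 6 - 6 = 0)
(I - 1366) - 239 = (0 - 1366) - 239 = -1366 - 239 = -1605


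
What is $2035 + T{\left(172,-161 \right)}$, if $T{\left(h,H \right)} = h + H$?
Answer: $2046$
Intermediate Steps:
$T{\left(h,H \right)} = H + h$
$2035 + T{\left(172,-161 \right)} = 2035 + \left(-161 + 172\right) = 2035 + 11 = 2046$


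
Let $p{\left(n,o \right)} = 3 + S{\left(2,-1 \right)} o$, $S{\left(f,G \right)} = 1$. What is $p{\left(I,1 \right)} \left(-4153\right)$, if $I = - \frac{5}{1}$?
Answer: $-16612$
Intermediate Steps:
$I = -5$ ($I = \left(-5\right) 1 = -5$)
$p{\left(n,o \right)} = 3 + o$ ($p{\left(n,o \right)} = 3 + 1 o = 3 + o$)
$p{\left(I,1 \right)} \left(-4153\right) = \left(3 + 1\right) \left(-4153\right) = 4 \left(-4153\right) = -16612$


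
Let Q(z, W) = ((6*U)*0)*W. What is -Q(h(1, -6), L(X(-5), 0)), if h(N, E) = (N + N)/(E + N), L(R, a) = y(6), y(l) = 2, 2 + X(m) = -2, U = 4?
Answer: 0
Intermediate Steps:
X(m) = -4 (X(m) = -2 - 2 = -4)
L(R, a) = 2
h(N, E) = 2*N/(E + N) (h(N, E) = (2*N)/(E + N) = 2*N/(E + N))
Q(z, W) = 0 (Q(z, W) = ((6*4)*0)*W = (24*0)*W = 0*W = 0)
-Q(h(1, -6), L(X(-5), 0)) = -1*0 = 0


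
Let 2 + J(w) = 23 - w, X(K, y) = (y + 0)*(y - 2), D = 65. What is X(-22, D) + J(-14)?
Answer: 4130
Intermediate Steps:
X(K, y) = y*(-2 + y)
J(w) = 21 - w (J(w) = -2 + (23 - w) = 21 - w)
X(-22, D) + J(-14) = 65*(-2 + 65) + (21 - 1*(-14)) = 65*63 + (21 + 14) = 4095 + 35 = 4130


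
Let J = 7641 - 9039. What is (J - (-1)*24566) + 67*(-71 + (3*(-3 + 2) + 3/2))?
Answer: 36621/2 ≈ 18311.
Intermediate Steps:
J = -1398
(J - (-1)*24566) + 67*(-71 + (3*(-3 + 2) + 3/2)) = (-1398 - (-1)*24566) + 67*(-71 + (3*(-3 + 2) + 3/2)) = (-1398 - 1*(-24566)) + 67*(-71 + (3*(-1) + 3*(½))) = (-1398 + 24566) + 67*(-71 + (-3 + 3/2)) = 23168 + 67*(-71 - 3/2) = 23168 + 67*(-145/2) = 23168 - 9715/2 = 36621/2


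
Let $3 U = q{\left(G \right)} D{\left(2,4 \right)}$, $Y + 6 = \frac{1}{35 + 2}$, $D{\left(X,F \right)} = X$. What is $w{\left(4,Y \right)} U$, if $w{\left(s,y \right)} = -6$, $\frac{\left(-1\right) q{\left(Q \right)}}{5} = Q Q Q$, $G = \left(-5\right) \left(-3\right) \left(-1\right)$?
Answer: $-67500$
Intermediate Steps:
$G = -15$ ($G = 15 \left(-1\right) = -15$)
$Y = - \frac{221}{37}$ ($Y = -6 + \frac{1}{35 + 2} = -6 + \frac{1}{37} = - \frac{221}{37} \approx -5.973$)
$q{\left(Q \right)} = - 5 Q^{3}$ ($q{\left(Q \right)} = - 5 Q Q Q = - 5 Q^{2} Q = - 5 Q^{3}$)
$U = 11250$ ($U = \frac{- 5 \left(-15\right)^{3} \cdot 2}{3} = \frac{\left(-5\right) \left(-3375\right) 2}{3} = \frac{16875 \cdot 2}{3} = \frac{1}{3} \cdot 33750 = 11250$)
$w{\left(4,Y \right)} U = \left(-6\right) 11250 = -67500$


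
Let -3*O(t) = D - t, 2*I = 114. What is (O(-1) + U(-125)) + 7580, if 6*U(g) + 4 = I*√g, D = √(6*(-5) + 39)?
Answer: 7578 + 95*I*√5/2 ≈ 7578.0 + 106.21*I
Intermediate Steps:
I = 57 (I = (½)*114 = 57)
D = 3 (D = √(-30 + 39) = √9 = 3)
U(g) = -⅔ + 19*√g/2 (U(g) = -⅔ + (57*√g)/6 = -⅔ + 19*√g/2)
O(t) = -1 + t/3 (O(t) = -(3 - t)/3 = -1 + t/3)
(O(-1) + U(-125)) + 7580 = ((-1 + (⅓)*(-1)) + (-⅔ + 19*√(-125)/2)) + 7580 = ((-1 - ⅓) + (-⅔ + 19*(5*I*√5)/2)) + 7580 = (-4/3 + (-⅔ + 95*I*√5/2)) + 7580 = (-2 + 95*I*√5/2) + 7580 = 7578 + 95*I*√5/2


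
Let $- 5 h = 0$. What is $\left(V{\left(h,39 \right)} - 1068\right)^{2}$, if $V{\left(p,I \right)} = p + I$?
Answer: $1058841$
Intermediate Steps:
$h = 0$ ($h = \left(- \frac{1}{5}\right) 0 = 0$)
$V{\left(p,I \right)} = I + p$
$\left(V{\left(h,39 \right)} - 1068\right)^{2} = \left(\left(39 + 0\right) - 1068\right)^{2} = \left(39 - 1068\right)^{2} = \left(-1029\right)^{2} = 1058841$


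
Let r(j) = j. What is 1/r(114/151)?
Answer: 151/114 ≈ 1.3246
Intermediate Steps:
1/r(114/151) = 1/(114/151) = 151/114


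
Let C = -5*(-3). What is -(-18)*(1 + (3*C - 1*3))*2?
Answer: 1548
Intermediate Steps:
C = 15
-(-18)*(1 + (3*C - 1*3))*2 = -(-18)*(1 + (3*15 - 1*3))*2 = -(-18)*(1 + (45 - 3))*2 = -(-18)*(1 + 42)*2 = -(-18)*43*2 = -18*(-43)*2 = 774*2 = 1548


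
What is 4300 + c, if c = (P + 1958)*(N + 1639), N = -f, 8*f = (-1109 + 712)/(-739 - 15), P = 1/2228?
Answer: 43184945006475/13439296 ≈ 3.2133e+6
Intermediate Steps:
P = 1/2228 ≈ 0.00044883
f = 397/6032 (f = ((-1109 + 712)/(-739 - 15))/8 = (-397/(-754))/8 = (-397*(-1/754))/8 = (1/8)*(397/754) = 397/6032 ≈ 0.065816)
N = -397/6032 (N = -1*397/6032 = -397/6032 ≈ -0.065816)
c = 43127156033675/13439296 (c = (1/2228 + 1958)*(-397/6032 + 1639) = (4362425/2228)*(9886051/6032) = 43127156033675/13439296 ≈ 3.2090e+6)
4300 + c = 4300 + 43127156033675/13439296 = 43184945006475/13439296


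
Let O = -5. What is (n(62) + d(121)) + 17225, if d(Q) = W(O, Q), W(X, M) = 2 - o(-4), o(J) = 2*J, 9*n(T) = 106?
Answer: 155221/9 ≈ 17247.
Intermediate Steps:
n(T) = 106/9 (n(T) = (⅑)*106 = 106/9)
W(X, M) = 10 (W(X, M) = 2 - 2*(-4) = 2 - 1*(-8) = 2 + 8 = 10)
d(Q) = 10
(n(62) + d(121)) + 17225 = (106/9 + 10) + 17225 = 196/9 + 17225 = 155221/9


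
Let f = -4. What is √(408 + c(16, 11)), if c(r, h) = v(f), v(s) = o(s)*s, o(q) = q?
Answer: 2*√106 ≈ 20.591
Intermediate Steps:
v(s) = s² (v(s) = s*s = s²)
c(r, h) = 16 (c(r, h) = (-4)² = 16)
√(408 + c(16, 11)) = √(408 + 16) = √424 = 2*√106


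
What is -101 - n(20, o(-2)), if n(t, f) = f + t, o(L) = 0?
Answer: -121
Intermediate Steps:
-101 - n(20, o(-2)) = -101 - (0 + 20) = -101 - 1*20 = -101 - 20 = -121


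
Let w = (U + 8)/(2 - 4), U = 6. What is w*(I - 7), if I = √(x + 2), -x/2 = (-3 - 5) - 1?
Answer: 49 - 14*√5 ≈ 17.695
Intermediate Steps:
w = -7 (w = (6 + 8)/(2 - 4) = 14/(-2) = 14*(-½) = -7)
x = 18 (x = -2*((-3 - 5) - 1) = -2*(-8 - 1) = -2*(-9) = 18)
I = 2*√5 (I = √(18 + 2) = √20 = 2*√5 ≈ 4.4721)
w*(I - 7) = -7*(2*√5 - 7) = -7*(-7 + 2*√5) = 49 - 14*√5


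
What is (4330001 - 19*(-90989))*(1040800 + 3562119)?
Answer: 27888128813848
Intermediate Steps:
(4330001 - 19*(-90989))*(1040800 + 3562119) = (4330001 + 1728791)*4602919 = 6058792*4602919 = 27888128813848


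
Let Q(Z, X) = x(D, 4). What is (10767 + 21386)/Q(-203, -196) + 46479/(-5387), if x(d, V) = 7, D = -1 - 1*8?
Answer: 172882858/37709 ≈ 4584.7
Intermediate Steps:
D = -9 (D = -1 - 8 = -9)
Q(Z, X) = 7
(10767 + 21386)/Q(-203, -196) + 46479/(-5387) = (10767 + 21386)/7 + 46479/(-5387) = 32153*(⅐) + 46479*(-1/5387) = 32153/7 - 46479/5387 = 172882858/37709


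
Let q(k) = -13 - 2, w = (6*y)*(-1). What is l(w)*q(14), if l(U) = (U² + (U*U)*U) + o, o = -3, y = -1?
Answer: -3735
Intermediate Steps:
w = 6 (w = (6*(-1))*(-1) = -6*(-1) = 6)
l(U) = -3 + U² + U³ (l(U) = (U² + (U*U)*U) - 3 = (U² + U²*U) - 3 = (U² + U³) - 3 = -3 + U² + U³)
q(k) = -15
l(w)*q(14) = (-3 + 6² + 6³)*(-15) = (-3 + 36 + 216)*(-15) = 249*(-15) = -3735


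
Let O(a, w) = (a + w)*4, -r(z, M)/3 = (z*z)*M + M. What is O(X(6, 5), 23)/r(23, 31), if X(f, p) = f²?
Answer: -118/24645 ≈ -0.0047880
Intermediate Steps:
r(z, M) = -3*M - 3*M*z² (r(z, M) = -3*((z*z)*M + M) = -3*(z²*M + M) = -3*(M*z² + M) = -3*(M + M*z²) = -3*M - 3*M*z²)
O(a, w) = 4*a + 4*w
O(X(6, 5), 23)/r(23, 31) = (4*6² + 4*23)/((-3*31*(1 + 23²))) = (4*36 + 92)/((-3*31*(1 + 529))) = (144 + 92)/((-3*31*530)) = 236/(-49290) = 236*(-1/49290) = -118/24645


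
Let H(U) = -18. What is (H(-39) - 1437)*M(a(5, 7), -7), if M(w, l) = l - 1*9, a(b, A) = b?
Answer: 23280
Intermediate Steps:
M(w, l) = -9 + l (M(w, l) = l - 9 = -9 + l)
(H(-39) - 1437)*M(a(5, 7), -7) = (-18 - 1437)*(-9 - 7) = -1455*(-16) = 23280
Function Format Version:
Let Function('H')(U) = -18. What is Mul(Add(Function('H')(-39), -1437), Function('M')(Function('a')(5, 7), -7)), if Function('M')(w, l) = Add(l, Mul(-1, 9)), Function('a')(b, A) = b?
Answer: 23280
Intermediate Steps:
Function('M')(w, l) = Add(-9, l) (Function('M')(w, l) = Add(l, -9) = Add(-9, l))
Mul(Add(Function('H')(-39), -1437), Function('M')(Function('a')(5, 7), -7)) = Mul(Add(-18, -1437), Add(-9, -7)) = Mul(-1455, -16) = 23280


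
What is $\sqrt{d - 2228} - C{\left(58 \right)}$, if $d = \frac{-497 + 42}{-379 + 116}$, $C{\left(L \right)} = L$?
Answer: $-58 + \frac{i \sqrt{153988867}}{263} \approx -58.0 + 47.183 i$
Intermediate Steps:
$d = \frac{455}{263}$ ($d = - \frac{455}{-263} = \left(-455\right) \left(- \frac{1}{263}\right) = \frac{455}{263} \approx 1.73$)
$\sqrt{d - 2228} - C{\left(58 \right)} = \sqrt{\frac{455}{263} - 2228} - 58 = \sqrt{- \frac{585509}{263}} - 58 = \frac{i \sqrt{153988867}}{263} - 58 = -58 + \frac{i \sqrt{153988867}}{263}$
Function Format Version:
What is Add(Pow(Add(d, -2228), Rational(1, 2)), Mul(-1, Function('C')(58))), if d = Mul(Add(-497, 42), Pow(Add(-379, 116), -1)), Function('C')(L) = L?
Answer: Add(-58, Mul(Rational(1, 263), I, Pow(153988867, Rational(1, 2)))) ≈ Add(-58.000, Mul(47.183, I))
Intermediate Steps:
d = Rational(455, 263) (d = Mul(-455, Pow(-263, -1)) = Mul(-455, Rational(-1, 263)) = Rational(455, 263) ≈ 1.7300)
Add(Pow(Add(d, -2228), Rational(1, 2)), Mul(-1, Function('C')(58))) = Add(Pow(Add(Rational(455, 263), -2228), Rational(1, 2)), Mul(-1, 58)) = Add(Pow(Rational(-585509, 263), Rational(1, 2)), -58) = Add(Mul(Rational(1, 263), I, Pow(153988867, Rational(1, 2))), -58) = Add(-58, Mul(Rational(1, 263), I, Pow(153988867, Rational(1, 2))))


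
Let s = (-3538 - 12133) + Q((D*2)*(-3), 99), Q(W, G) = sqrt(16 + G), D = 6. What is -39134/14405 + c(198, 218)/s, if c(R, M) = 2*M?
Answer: -4854477810032/1768790857515 - 218*sqrt(115)/122790063 ≈ -2.7445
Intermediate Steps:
s = -15671 + sqrt(115) (s = (-3538 - 12133) + sqrt(16 + 99) = -15671 + sqrt(115) ≈ -15660.)
-39134/14405 + c(198, 218)/s = -39134/14405 + (2*218)/(-15671 + sqrt(115)) = -39134*1/14405 + 436/(-15671 + sqrt(115)) = -39134/14405 + 436/(-15671 + sqrt(115))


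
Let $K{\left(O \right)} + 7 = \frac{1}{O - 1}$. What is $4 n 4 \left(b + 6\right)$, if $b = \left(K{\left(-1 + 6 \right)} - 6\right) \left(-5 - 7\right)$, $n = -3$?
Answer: $-7632$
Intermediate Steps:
$K{\left(O \right)} = -7 + \frac{1}{-1 + O}$ ($K{\left(O \right)} = -7 + \frac{1}{O - 1} = -7 + \frac{1}{-1 + O}$)
$b = 153$ ($b = \left(\frac{8 - 7 \left(-1 + 6\right)}{-1 + \left(-1 + 6\right)} - 6\right) \left(-5 - 7\right) = \left(\frac{8 - 35}{-1 + 5} - 6\right) \left(-12\right) = \left(\frac{8 - 35}{4} - 6\right) \left(-12\right) = \left(\frac{1}{4} \left(-27\right) - 6\right) \left(-12\right) = \left(- \frac{27}{4} - 6\right) \left(-12\right) = \left(- \frac{51}{4}\right) \left(-12\right) = 153$)
$4 n 4 \left(b + 6\right) = 4 \left(-3\right) 4 \left(153 + 6\right) = \left(-12\right) 4 \cdot 159 = \left(-48\right) 159 = -7632$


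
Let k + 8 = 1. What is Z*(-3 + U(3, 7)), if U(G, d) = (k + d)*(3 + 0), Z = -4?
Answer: 12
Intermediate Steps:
k = -7 (k = -8 + 1 = -7)
U(G, d) = -21 + 3*d (U(G, d) = (-7 + d)*(3 + 0) = (-7 + d)*3 = -21 + 3*d)
Z*(-3 + U(3, 7)) = -4*(-3 + (-21 + 3*7)) = -4*(-3 + (-21 + 21)) = -4*(-3 + 0) = -4*(-3) = 12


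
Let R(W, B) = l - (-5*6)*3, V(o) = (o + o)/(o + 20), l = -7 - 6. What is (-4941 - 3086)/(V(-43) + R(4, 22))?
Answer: -184621/1857 ≈ -99.419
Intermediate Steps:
l = -13
V(o) = 2*o/(20 + o) (V(o) = (2*o)/(20 + o) = 2*o/(20 + o))
R(W, B) = 77 (R(W, B) = -13 - (-5*6)*3 = -13 - (-30)*3 = -13 - 1*(-90) = -13 + 90 = 77)
(-4941 - 3086)/(V(-43) + R(4, 22)) = (-4941 - 3086)/(2*(-43)/(20 - 43) + 77) = -8027/(2*(-43)/(-23) + 77) = -8027/(2*(-43)*(-1/23) + 77) = -8027/(86/23 + 77) = -8027/1857/23 = -8027*23/1857 = -184621/1857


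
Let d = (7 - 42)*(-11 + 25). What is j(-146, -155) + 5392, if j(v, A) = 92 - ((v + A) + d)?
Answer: 6275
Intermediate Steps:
d = -490 (d = -35*14 = -490)
j(v, A) = 582 - A - v (j(v, A) = 92 - ((v + A) - 490) = 92 - ((A + v) - 490) = 92 - (-490 + A + v) = 92 + (490 - A - v) = 582 - A - v)
j(-146, -155) + 5392 = (582 - 1*(-155) - 1*(-146)) + 5392 = (582 + 155 + 146) + 5392 = 883 + 5392 = 6275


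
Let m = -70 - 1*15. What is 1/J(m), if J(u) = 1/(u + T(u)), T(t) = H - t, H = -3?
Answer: -3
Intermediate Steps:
T(t) = -3 - t
m = -85 (m = -70 - 15 = -85)
J(u) = -⅓ (J(u) = 1/(u + (-3 - u)) = 1/(-3) = -⅓)
1/J(m) = 1/(-⅓) = -3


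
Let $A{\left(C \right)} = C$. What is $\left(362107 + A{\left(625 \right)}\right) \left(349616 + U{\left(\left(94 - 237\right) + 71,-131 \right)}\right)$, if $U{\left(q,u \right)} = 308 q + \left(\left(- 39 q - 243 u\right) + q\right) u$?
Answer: $-1523873042468$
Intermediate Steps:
$U{\left(q,u \right)} = 308 q + u \left(- 243 u - 38 q\right)$ ($U{\left(q,u \right)} = 308 q + \left(\left(- 243 u - 39 q\right) + q\right) u = 308 q + \left(- 243 u - 38 q\right) u = 308 q + u \left(- 243 u - 38 q\right)$)
$\left(362107 + A{\left(625 \right)}\right) \left(349616 + U{\left(\left(94 - 237\right) + 71,-131 \right)}\right) = \left(362107 + 625\right) \left(349616 - \left(4170123 - 308 \left(\left(94 - 237\right) + 71\right) + 38 \left(\left(94 - 237\right) + 71\right) \left(-131\right)\right)\right) = 362732 \left(349616 - \left(4170123 - 308 \left(-143 + 71\right) + 38 \left(-143 + 71\right) \left(-131\right)\right)\right) = 362732 \left(349616 - \left(4192299 + 358416\right)\right) = 362732 \left(349616 - 4550715\right) = 362732 \left(-4201099\right) = -1523873042468$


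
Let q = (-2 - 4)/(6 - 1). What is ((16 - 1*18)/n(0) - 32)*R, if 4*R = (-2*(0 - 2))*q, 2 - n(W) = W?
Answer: 198/5 ≈ 39.600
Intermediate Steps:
q = -6/5 ≈ -1.2000
n(W) = 2 - W
R = -6/5 (R = (-2*(0 - 2)*(-6/5))/4 = (-2*(-2)*(-6/5))/4 = (4*(-6/5))/4 = (¼)*(-24/5) = -6/5 ≈ -1.2000)
((16 - 1*18)/n(0) - 32)*R = ((16 - 1*18)/(2 - 1*0) - 32)*(-6/5) = ((16 - 18)/(2 + 0) - 32)*(-6/5) = (-2/2 - 32)*(-6/5) = (-2*½ - 32)*(-6/5) = (-1 - 32)*(-6/5) = -33*(-6/5) = 198/5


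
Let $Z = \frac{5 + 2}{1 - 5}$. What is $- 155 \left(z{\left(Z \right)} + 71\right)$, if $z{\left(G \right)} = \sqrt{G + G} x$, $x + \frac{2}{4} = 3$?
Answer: $-11005 - \frac{775 i \sqrt{14}}{4} \approx -11005.0 - 724.95 i$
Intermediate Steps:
$x = \frac{5}{2}$ ($x = - \frac{1}{2} + 3 = \frac{5}{2} \approx 2.5$)
$Z = - \frac{7}{4}$ ($Z = \frac{7}{-4} = 7 \left(- \frac{1}{4}\right) = - \frac{7}{4} \approx -1.75$)
$z{\left(G \right)} = \frac{5 \sqrt{2} \sqrt{G}}{2}$ ($z{\left(G \right)} = \sqrt{G + G} \frac{5}{2} = \sqrt{2 G} \frac{5}{2} = \sqrt{2} \sqrt{G} \frac{5}{2} = \frac{5 \sqrt{2} \sqrt{G}}{2}$)
$- 155 \left(z{\left(Z \right)} + 71\right) = - 155 \left(\frac{5 \sqrt{2} \sqrt{- \frac{7}{4}}}{2} + 71\right) = - 155 \left(\frac{5 \sqrt{2} \frac{i \sqrt{7}}{2}}{2} + 71\right) = - 155 \left(\frac{5 i \sqrt{14}}{4} + 71\right) = - 155 \left(71 + \frac{5 i \sqrt{14}}{4}\right) = -11005 - \frac{775 i \sqrt{14}}{4}$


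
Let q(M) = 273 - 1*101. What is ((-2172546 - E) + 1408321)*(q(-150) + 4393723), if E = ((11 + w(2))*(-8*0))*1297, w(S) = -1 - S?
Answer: -3357924406375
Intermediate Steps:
E = 0 (E = ((11 + (-1 - 1*2))*(-8*0))*1297 = ((11 + (-1 - 2))*0)*1297 = ((11 - 3)*0)*1297 = (8*0)*1297 = 0*1297 = 0)
q(M) = 172 (q(M) = 273 - 101 = 172)
((-2172546 - E) + 1408321)*(q(-150) + 4393723) = ((-2172546 - 1*0) + 1408321)*(172 + 4393723) = ((-2172546 + 0) + 1408321)*4393895 = (-2172546 + 1408321)*4393895 = -764225*4393895 = -3357924406375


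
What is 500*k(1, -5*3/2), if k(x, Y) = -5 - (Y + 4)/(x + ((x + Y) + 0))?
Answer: -31000/11 ≈ -2818.2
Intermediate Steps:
k(x, Y) = -5 - (4 + Y)/(Y + 2*x) (k(x, Y) = -5 - (4 + Y)/(x + ((Y + x) + 0)) = -5 - (4 + Y)/(x + (Y + x)) = -5 - (4 + Y)/(Y + 2*x))
500*k(1, -5*3/2) = 500*(2*(-2 - 5*1 - 3*(-5*3)/2)/(-5*3/2 + 2*1)) = 500*(2*(-2 - 5 - (-45)/2)/(-15*½ + 2)) = 500*(2*(-2 - 5 - 3*(-15/2))/(-15/2 + 2)) = 500*(2*(-2 - 5 + 45/2)/(-11/2)) = 500*(2*(-2/11)*(31/2)) = 500*(-62/11) = -31000/11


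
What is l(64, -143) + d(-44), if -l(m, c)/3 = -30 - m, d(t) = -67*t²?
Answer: -129430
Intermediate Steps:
l(m, c) = 90 + 3*m (l(m, c) = -3*(-30 - m) = 90 + 3*m)
l(64, -143) + d(-44) = (90 + 3*64) - 67*(-44)² = (90 + 192) - 67*1936 = 282 - 129712 = -129430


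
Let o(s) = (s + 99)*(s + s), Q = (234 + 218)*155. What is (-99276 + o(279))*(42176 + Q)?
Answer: 12530924928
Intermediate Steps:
Q = 70060 (Q = 452*155 = 70060)
o(s) = 2*s*(99 + s) (o(s) = (99 + s)*(2*s) = 2*s*(99 + s))
(-99276 + o(279))*(42176 + Q) = (-99276 + 2*279*(99 + 279))*(42176 + 70060) = (-99276 + 2*279*378)*112236 = (-99276 + 210924)*112236 = 111648*112236 = 12530924928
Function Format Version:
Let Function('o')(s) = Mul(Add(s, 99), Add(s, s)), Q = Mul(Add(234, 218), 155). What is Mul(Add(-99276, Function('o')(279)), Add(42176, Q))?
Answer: 12530924928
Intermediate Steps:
Q = 70060 (Q = Mul(452, 155) = 70060)
Function('o')(s) = Mul(2, s, Add(99, s)) (Function('o')(s) = Mul(Add(99, s), Mul(2, s)) = Mul(2, s, Add(99, s)))
Mul(Add(-99276, Function('o')(279)), Add(42176, Q)) = Mul(Add(-99276, Mul(2, 279, Add(99, 279))), Add(42176, 70060)) = Mul(Add(-99276, Mul(2, 279, 378)), 112236) = Mul(Add(-99276, 210924), 112236) = Mul(111648, 112236) = 12530924928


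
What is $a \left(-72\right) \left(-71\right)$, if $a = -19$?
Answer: $-97128$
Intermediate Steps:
$a \left(-72\right) \left(-71\right) = \left(-19\right) \left(-72\right) \left(-71\right) = 1368 \left(-71\right) = -97128$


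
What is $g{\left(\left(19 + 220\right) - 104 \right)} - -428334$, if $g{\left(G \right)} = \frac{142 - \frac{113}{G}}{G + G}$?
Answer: $\frac{15612793357}{36450} \approx 4.2833 \cdot 10^{5}$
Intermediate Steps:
$g{\left(G \right)} = \frac{142 - \frac{113}{G}}{2 G}$
$g{\left(\left(19 + 220\right) - 104 \right)} - -428334 = \frac{-113 + 142 \left(\left(19 + 220\right) - 104\right)}{2 \left(\left(19 + 220\right) - 104\right)^{2}} - -428334 = \frac{-113 + 142 \left(239 - 104\right)}{2 \left(239 - 104\right)^{2}} + 428334 = \frac{-113 + 142 \cdot 135}{2 \cdot 18225} + 428334 = \frac{1}{2} \cdot \frac{1}{18225} \left(-113 + 19170\right) + 428334 = \frac{1}{2} \cdot \frac{1}{18225} \cdot 19057 + 428334 = \frac{19057}{36450} + 428334 = \frac{15612793357}{36450}$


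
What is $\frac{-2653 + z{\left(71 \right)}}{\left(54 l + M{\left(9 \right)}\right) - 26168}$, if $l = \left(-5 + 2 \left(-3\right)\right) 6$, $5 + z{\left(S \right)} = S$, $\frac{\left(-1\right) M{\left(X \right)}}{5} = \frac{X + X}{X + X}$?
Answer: $\frac{2587}{29737} \approx 0.086996$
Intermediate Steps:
$M{\left(X \right)} = -5$ ($M{\left(X \right)} = - 5 \frac{X + X}{X + X} = - 5 \frac{2 X}{2 X} = - 5 \cdot 2 X \frac{1}{2 X} = \left(-5\right) 1 = -5$)
$z{\left(S \right)} = -5 + S$
$l = -66$ ($l = \left(-5 - 6\right) 6 = \left(-11\right) 6 = -66$)
$\frac{-2653 + z{\left(71 \right)}}{\left(54 l + M{\left(9 \right)}\right) - 26168} = \frac{-2653 + \left(-5 + 71\right)}{\left(54 \left(-66\right) - 5\right) - 26168} = \frac{-2653 + 66}{\left(-3564 - 5\right) - 26168} = - \frac{2587}{-3569 - 26168} = - \frac{2587}{-29737} = \left(-2587\right) \left(- \frac{1}{29737}\right) = \frac{2587}{29737}$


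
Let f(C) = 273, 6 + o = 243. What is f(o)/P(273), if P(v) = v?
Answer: 1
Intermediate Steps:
o = 237 (o = -6 + 243 = 237)
f(o)/P(273) = 273/273 = 273*(1/273) = 1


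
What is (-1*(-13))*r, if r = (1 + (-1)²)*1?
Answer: 26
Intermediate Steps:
r = 2 (r = (1 + 1)*1 = 2*1 = 2)
(-1*(-13))*r = -1*(-13)*2 = 13*2 = 26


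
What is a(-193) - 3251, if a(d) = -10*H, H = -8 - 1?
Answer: -3161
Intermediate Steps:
H = -9
a(d) = 90 (a(d) = -10*(-9) = 90)
a(-193) - 3251 = 90 - 3251 = -3161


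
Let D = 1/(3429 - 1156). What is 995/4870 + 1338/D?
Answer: 2962201075/974 ≈ 3.0413e+6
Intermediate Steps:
D = 1/2273 ≈ 0.00043995
995/4870 + 1338/D = 995/4870 + 1338/(1/2273) = 995*(1/4870) + 1338*2273 = 199/974 + 3041274 = 2962201075/974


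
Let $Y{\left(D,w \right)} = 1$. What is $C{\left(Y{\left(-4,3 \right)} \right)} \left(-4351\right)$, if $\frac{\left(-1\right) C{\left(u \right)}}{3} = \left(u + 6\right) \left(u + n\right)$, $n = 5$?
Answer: $548226$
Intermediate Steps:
$C{\left(u \right)} = - 3 \left(5 + u\right) \left(6 + u\right)$ ($C{\left(u \right)} = - 3 \left(u + 6\right) \left(u + 5\right) = - 3 \left(6 + u\right) \left(5 + u\right) = - 3 \left(5 + u\right) \left(6 + u\right)$)
$C{\left(Y{\left(-4,3 \right)} \right)} \left(-4351\right) = \left(-90 - 33 - 3 \cdot 1^{2}\right) \left(-4351\right) = \left(-90 - 33 - 3\right) \left(-4351\right) = \left(-126\right) \left(-4351\right) = 548226$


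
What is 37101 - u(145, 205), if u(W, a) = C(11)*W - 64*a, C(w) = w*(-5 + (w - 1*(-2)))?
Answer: 37461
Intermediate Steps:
C(w) = w*(-3 + w) (C(w) = w*(-5 + (w + 2)) = w*(-5 + (2 + w)) = w*(-3 + w))
u(W, a) = -64*a + 88*W (u(W, a) = (11*(-3 + 11))*W - 64*a = (11*8)*W - 64*a = 88*W - 64*a = -64*a + 88*W)
37101 - u(145, 205) = 37101 - (-64*205 + 88*145) = 37101 - (-13120 + 12760) = 37101 - 1*(-360) = 37101 + 360 = 37461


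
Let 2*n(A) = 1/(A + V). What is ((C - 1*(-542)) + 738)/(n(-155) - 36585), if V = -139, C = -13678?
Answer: 7290024/21511981 ≈ 0.33888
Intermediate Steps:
n(A) = 1/(2*(-139 + A)) (n(A) = 1/(2*(A - 139)) = 1/(2*(-139 + A)))
((C - 1*(-542)) + 738)/(n(-155) - 36585) = ((-13678 - 1*(-542)) + 738)/(1/(2*(-139 - 155)) - 36585) = ((-13678 + 542) + 738)/((1/2)/(-294) - 36585) = (-13136 + 738)/((1/2)*(-1/294) - 36585) = -12398/(-1/588 - 36585) = -12398/(-21511981/588) = -12398*(-588/21511981) = 7290024/21511981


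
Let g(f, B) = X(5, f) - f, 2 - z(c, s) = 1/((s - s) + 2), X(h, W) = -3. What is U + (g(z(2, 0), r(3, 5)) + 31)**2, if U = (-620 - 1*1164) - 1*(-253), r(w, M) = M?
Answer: -3315/4 ≈ -828.75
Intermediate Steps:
z(c, s) = 3/2 (z(c, s) = 2 - 1/((s - s) + 2) = 2 - 1/(0 + 2) = 2 - 1/2 = 3/2)
g(f, B) = -3 - f
U = -1531 (U = (-620 - 1164) + 253 = -1784 + 253 = -1531)
U + (g(z(2, 0), r(3, 5)) + 31)**2 = -1531 + ((-3 - 1*3/2) + 31)**2 = -1531 + ((-3 - 3/2) + 31)**2 = -1531 + (-9/2 + 31)**2 = -1531 + (53/2)**2 = -1531 + 2809/4 = -3315/4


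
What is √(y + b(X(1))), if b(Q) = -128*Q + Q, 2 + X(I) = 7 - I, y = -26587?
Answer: I*√27095 ≈ 164.61*I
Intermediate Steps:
X(I) = 5 - I (X(I) = -2 + (7 - I) = 5 - I)
b(Q) = -127*Q
√(y + b(X(1))) = √(-26587 - 127*(5 - 1*1)) = √(-26587 - 127*(5 - 1)) = √(-26587 - 127*4) = √(-26587 - 508) = √(-27095) = I*√27095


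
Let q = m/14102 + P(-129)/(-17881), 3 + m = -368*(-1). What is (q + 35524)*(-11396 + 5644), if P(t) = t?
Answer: -25762242341042036/126078931 ≈ -2.0433e+8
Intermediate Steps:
m = 365 (m = -3 - 368*(-1) = -3 + 368 = 365)
q = 8345723/252157862 (q = 365/14102 - 129/(-17881) = 365*(1/14102) - 129*(-1/17881) = 365/14102 + 129/17881 = 8345723/252157862 ≈ 0.033097)
(q + 35524)*(-11396 + 5644) = (8345723/252157862 + 35524)*(-11396 + 5644) = (8957664235411/252157862)*(-5752) = -25762242341042036/126078931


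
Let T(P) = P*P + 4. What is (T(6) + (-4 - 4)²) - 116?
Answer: -12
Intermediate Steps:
T(P) = 4 + P² (T(P) = P² + 4 = 4 + P²)
(T(6) + (-4 - 4)²) - 116 = ((4 + 6²) + (-4 - 4)²) - 116 = ((4 + 36) + (-8)²) - 116 = (40 + 64) - 116 = 104 - 116 = -12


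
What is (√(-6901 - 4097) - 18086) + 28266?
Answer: 10180 + 3*I*√1222 ≈ 10180.0 + 104.87*I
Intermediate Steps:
(√(-6901 - 4097) - 18086) + 28266 = (√(-10998) - 18086) + 28266 = (3*I*√1222 - 18086) + 28266 = (-18086 + 3*I*√1222) + 28266 = 10180 + 3*I*√1222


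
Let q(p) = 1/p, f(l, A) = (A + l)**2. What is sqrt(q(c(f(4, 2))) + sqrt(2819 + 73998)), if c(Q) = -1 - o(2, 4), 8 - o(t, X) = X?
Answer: sqrt(-5 + 25*sqrt(76817))/5 ≈ 16.642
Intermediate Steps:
o(t, X) = 8 - X
c(Q) = -5 (c(Q) = -1 - (8 - 1*4) = -1 - (8 - 4) = -1 - 1*4 = -1 - 4 = -5)
sqrt(q(c(f(4, 2))) + sqrt(2819 + 73998)) = sqrt(1/(-5) + sqrt(2819 + 73998)) = sqrt(-1/5 + sqrt(76817))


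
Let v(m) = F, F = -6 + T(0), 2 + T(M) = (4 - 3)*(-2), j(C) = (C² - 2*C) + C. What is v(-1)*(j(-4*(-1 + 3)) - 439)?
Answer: 3670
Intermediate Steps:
j(C) = C² - C
T(M) = -4 (T(M) = -2 + (4 - 3)*(-2) = -2 + 1*(-2) = -2 - 2 = -4)
F = -10 (F = -6 - 4 = -10)
v(m) = -10
v(-1)*(j(-4*(-1 + 3)) - 439) = -10*((-4*(-1 + 3))*(-1 - 4*(-1 + 3)) - 439) = -10*((-4*2)*(-1 - 4*2) - 439) = -10*(-8*(-1 - 8) - 439) = -10*(-8*(-9) - 439) = -10*(72 - 439) = -10*(-367) = 3670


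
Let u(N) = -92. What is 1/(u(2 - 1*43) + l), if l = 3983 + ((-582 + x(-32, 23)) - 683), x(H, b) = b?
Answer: 1/2649 ≈ 0.00037750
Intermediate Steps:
l = 2741 (l = 3983 + ((-582 + 23) - 683) = 3983 + (-559 - 683) = 3983 - 1242 = 2741)
1/(u(2 - 1*43) + l) = 1/(-92 + 2741) = 1/2649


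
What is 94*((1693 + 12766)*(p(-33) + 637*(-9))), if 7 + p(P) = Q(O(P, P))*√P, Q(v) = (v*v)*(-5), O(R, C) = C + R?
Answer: -7801498040 - 29602199880*I*√33 ≈ -7.8015e+9 - 1.7005e+11*I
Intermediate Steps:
Q(v) = -5*v² (Q(v) = v²*(-5) = -5*v²)
p(P) = -7 - 20*P^(5/2) (p(P) = -7 + (-5*(P + P)²)*√P = -7 + (-5*4*P²)*√P = -7 + (-20*P²)*√P = -7 - 20*P^(5/2))
94*((1693 + 12766)*(p(-33) + 637*(-9))) = 94*((1693 + 12766)*((-7 - 21780*I*√33) + 637*(-9))) = 94*(14459*((-7 - 21780*I*√33) - 5733)) = 94*(14459*(-5740 - 21780*I*√33)) = 94*(-82994660 - 314917020*I*√33) = -7801498040 - 29602199880*I*√33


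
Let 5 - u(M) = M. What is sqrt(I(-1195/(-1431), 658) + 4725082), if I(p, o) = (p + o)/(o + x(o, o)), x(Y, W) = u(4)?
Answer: sqrt(466892641123093551)/314343 ≈ 2173.7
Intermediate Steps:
u(M) = 5 - M
x(Y, W) = 1 (x(Y, W) = 5 - 1*4 = 5 - 4 = 1)
I(p, o) = (o + p)/(1 + o) (I(p, o) = (p + o)/(o + 1) = (o + p)/(1 + o))
sqrt(I(-1195/(-1431), 658) + 4725082) = sqrt((658 - 1195/(-1431))/(1 + 658) + 4725082) = sqrt((658 - 1195*(-1/1431))/659 + 4725082) = sqrt((658 + 1195/1431)/659 + 4725082) = sqrt((1/659)*(942793/1431) + 4725082) = sqrt(942793/943029 + 4725082) = sqrt(4455890296171/943029) = sqrt(466892641123093551)/314343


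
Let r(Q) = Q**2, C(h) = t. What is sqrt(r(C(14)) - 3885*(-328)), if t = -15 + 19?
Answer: 2*sqrt(318574) ≈ 1128.8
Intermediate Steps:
t = 4
C(h) = 4
sqrt(r(C(14)) - 3885*(-328)) = sqrt(4**2 - 3885*(-328)) = sqrt(16 + 1274280) = sqrt(1274296) = 2*sqrt(318574)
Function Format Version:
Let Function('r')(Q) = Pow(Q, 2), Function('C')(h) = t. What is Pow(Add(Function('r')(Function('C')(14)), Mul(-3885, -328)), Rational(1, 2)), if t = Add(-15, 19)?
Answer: Mul(2, Pow(318574, Rational(1, 2))) ≈ 1128.8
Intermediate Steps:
t = 4
Function('C')(h) = 4
Pow(Add(Function('r')(Function('C')(14)), Mul(-3885, -328)), Rational(1, 2)) = Pow(Add(Pow(4, 2), Mul(-3885, -328)), Rational(1, 2)) = Pow(Add(16, 1274280), Rational(1, 2)) = Pow(1274296, Rational(1, 2)) = Mul(2, Pow(318574, Rational(1, 2)))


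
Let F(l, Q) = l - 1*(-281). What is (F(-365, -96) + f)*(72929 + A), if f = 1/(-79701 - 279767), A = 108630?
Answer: -5482230832967/359468 ≈ -1.5251e+7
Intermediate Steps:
F(l, Q) = 281 + l (F(l, Q) = l + 281 = 281 + l)
f = -1/359468 (f = 1/(-359468) = -1/359468 ≈ -2.7819e-6)
(F(-365, -96) + f)*(72929 + A) = ((281 - 365) - 1/359468)*(72929 + 108630) = (-84 - 1/359468)*181559 = -30195313/359468*181559 = -5482230832967/359468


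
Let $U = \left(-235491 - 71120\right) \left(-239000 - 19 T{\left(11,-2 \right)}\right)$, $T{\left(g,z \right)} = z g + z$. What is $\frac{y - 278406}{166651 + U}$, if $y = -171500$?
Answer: $- \frac{449906}{73140381035} \approx -6.1513 \cdot 10^{-6}$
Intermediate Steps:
$T{\left(g,z \right)} = z + g z$ ($T{\left(g,z \right)} = g z + z = z + g z$)
$U = 73140214384$ ($U = \left(-235491 - 71120\right) \left(-239000 - 19 \left(- 2 \left(1 + 11\right)\right)\right) = - 306611 \left(-239000 - 19 \left(\left(-2\right) 12\right)\right) = - 306611 \left(-239000 - -456\right) = - 306611 \left(-239000 + 456\right) = \left(-306611\right) \left(-238544\right) = 73140214384$)
$\frac{y - 278406}{166651 + U} = \frac{-171500 - 278406}{166651 + 73140214384} = - \frac{449906}{73140381035}$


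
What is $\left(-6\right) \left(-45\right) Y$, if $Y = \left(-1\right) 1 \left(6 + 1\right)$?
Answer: $-1890$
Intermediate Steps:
$Y = -7$ ($Y = \left(-1\right) 7 = -7$)
$\left(-6\right) \left(-45\right) Y = \left(-6\right) \left(-45\right) \left(-7\right) = 270 \left(-7\right) = -1890$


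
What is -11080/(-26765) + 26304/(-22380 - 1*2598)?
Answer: -14242344/22284539 ≈ -0.63911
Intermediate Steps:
-11080/(-26765) + 26304/(-22380 - 1*2598) = -11080*(-1/26765) + 26304/(-22380 - 2598) = 2216/5353 + 26304/(-24978) = 2216/5353 + 26304*(-1/24978) = 2216/5353 - 4384/4163 = -14242344/22284539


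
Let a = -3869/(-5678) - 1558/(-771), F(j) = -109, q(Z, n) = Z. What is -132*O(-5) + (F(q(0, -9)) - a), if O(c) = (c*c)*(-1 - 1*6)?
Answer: 100636745035/4377738 ≈ 22988.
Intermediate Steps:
O(c) = -7*c² (O(c) = c²*(-1 - 6) = c²*(-7) = -7*c²)
a = 11829323/4377738 (a = -3869*(-1/5678) - 1558*(-1/771) = 3869/5678 + 1558/771 = 11829323/4377738 ≈ 2.7022)
-132*O(-5) + (F(q(0, -9)) - a) = -(-924)*(-5)² + (-109 - 1*11829323/4377738) = -(-924)*25 + (-109 - 11829323/4377738) = -132*(-175) - 489002765/4377738 = 23100 - 489002765/4377738 = 100636745035/4377738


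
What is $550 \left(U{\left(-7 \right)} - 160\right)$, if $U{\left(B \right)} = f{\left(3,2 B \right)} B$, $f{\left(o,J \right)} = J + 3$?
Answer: $-45650$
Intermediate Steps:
$f{\left(o,J \right)} = 3 + J$
$U{\left(B \right)} = B \left(3 + 2 B\right)$ ($U{\left(B \right)} = \left(3 + 2 B\right) B = B \left(3 + 2 B\right)$)
$550 \left(U{\left(-7 \right)} - 160\right) = 550 \left(- 7 \left(3 + 2 \left(-7\right)\right) - 160\right) = 550 \left(- 7 \left(3 - 14\right) - 160\right) = 550 \left(\left(-7\right) \left(-11\right) - 160\right) = 550 \left(77 - 160\right) = 550 \left(-83\right) = -45650$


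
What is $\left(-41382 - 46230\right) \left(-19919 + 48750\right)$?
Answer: $-2525941572$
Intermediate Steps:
$\left(-41382 - 46230\right) \left(-19919 + 48750\right) = \left(-87612\right) 28831 = -2525941572$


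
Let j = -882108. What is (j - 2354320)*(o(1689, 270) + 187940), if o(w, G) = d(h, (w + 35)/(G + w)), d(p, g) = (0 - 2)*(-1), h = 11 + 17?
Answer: -608260751176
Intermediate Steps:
h = 28
d(p, g) = 2 (d(p, g) = -2*(-1) = 2)
o(w, G) = 2
(j - 2354320)*(o(1689, 270) + 187940) = (-882108 - 2354320)*(2 + 187940) = -3236428*187942 = -608260751176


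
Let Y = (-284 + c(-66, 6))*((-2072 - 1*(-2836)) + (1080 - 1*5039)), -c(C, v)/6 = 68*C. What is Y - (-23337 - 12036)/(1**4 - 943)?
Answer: -26730071911/314 ≈ -8.5128e+7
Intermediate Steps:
c(C, v) = -408*C
Y = -85127580 (Y = (-284 - 408*(-66))*((-2072 - 1*(-2836)) + (1080 - 1*5039)) = (-284 + 26928)*((-2072 + 2836) + (1080 - 5039)) = 26644*(764 - 3959) = 26644*(-3195) = -85127580)
Y - (-23337 - 12036)/(1**4 - 943) = -85127580 - (-23337 - 12036)/(1**4 - 943) = -85127580 - (-35373)/(1 - 943) = -85127580 - (-35373)/(-942) = -85127580 - (-35373)*(-1)/942 = -85127580 - 1*11791/314 = -85127580 - 11791/314 = -26730071911/314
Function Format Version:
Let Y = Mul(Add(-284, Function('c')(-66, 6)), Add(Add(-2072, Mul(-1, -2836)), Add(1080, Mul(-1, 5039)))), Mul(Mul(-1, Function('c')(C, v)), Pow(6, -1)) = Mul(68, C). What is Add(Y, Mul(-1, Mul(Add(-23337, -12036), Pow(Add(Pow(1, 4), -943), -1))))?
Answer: Rational(-26730071911, 314) ≈ -8.5128e+7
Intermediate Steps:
Function('c')(C, v) = Mul(-408, C) (Function('c')(C, v) = Mul(-6, Mul(68, C)) = Mul(-408, C))
Y = -85127580 (Y = Mul(Add(-284, Mul(-408, -66)), Add(Add(-2072, Mul(-1, -2836)), Add(1080, Mul(-1, 5039)))) = Mul(Add(-284, 26928), Add(Add(-2072, 2836), Add(1080, -5039))) = Mul(26644, Add(764, -3959)) = Mul(26644, -3195) = -85127580)
Add(Y, Mul(-1, Mul(Add(-23337, -12036), Pow(Add(Pow(1, 4), -943), -1)))) = Add(-85127580, Mul(-1, Mul(Add(-23337, -12036), Pow(Add(Pow(1, 4), -943), -1)))) = Add(-85127580, Mul(-1, Mul(-35373, Pow(Add(1, -943), -1)))) = Add(-85127580, Mul(-1, Mul(-35373, Pow(-942, -1)))) = Add(-85127580, Mul(-1, Mul(-35373, Rational(-1, 942)))) = Add(-85127580, Mul(-1, Rational(11791, 314))) = Add(-85127580, Rational(-11791, 314)) = Rational(-26730071911, 314)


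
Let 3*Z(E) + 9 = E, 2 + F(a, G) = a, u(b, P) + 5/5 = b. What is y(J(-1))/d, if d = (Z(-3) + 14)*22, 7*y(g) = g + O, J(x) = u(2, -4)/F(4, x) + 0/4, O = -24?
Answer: -47/3080 ≈ -0.015260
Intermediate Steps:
u(b, P) = -1 + b
F(a, G) = -2 + a
Z(E) = -3 + E/3
J(x) = 1/2 (J(x) = (-1 + 2)/(-2 + 4) + 0/4 = 1/2 + 0*(1/4) = 1*(1/2) + 0 = 1/2 + 0 = 1/2)
y(g) = -24/7 + g/7 (y(g) = (g - 24)/7 = (-24 + g)/7 = -24/7 + g/7)
d = 220 (d = ((-3 + (1/3)*(-3)) + 14)*22 = ((-3 - 1) + 14)*22 = (-4 + 14)*22 = 10*22 = 220)
y(J(-1))/d = (-24/7 + (1/7)*(1/2))/220 = (-24/7 + 1/14)*(1/220) = -47/14*1/220 = -47/3080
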